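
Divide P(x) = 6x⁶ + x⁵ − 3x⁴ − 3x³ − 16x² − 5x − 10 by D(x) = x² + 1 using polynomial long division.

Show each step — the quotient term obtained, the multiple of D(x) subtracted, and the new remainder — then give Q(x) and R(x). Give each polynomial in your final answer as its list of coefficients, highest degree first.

Q = [6, 1, -9, -4, -7]; R = [-1, -3]

Step 1: lead(6x⁶ + x⁵ − 3x⁴ − 3x³ − 16x² − 5x − 10) ÷ lead(D) = 6x⁶ ÷ x² = 6x⁴. Subtract (6x⁴)·D = 6x⁶ + 6x⁴. Remainder: x⁵ − 9x⁴ − 3x³ − 16x² − 5x − 10.
Step 2: lead(x⁵ − 9x⁴ − 3x³ − 16x² − 5x − 10) ÷ lead(D) = x⁵ ÷ x² = x³. Subtract (x³)·D = x⁵ + x³. Remainder: −9x⁴ − 4x³ − 16x² − 5x − 10.
Step 3: lead(−9x⁴ − 4x³ − 16x² − 5x − 10) ÷ lead(D) = −9x⁴ ÷ x² = −9x². Subtract (−9x²)·D = −9x⁴ − 9x². Remainder: −4x³ − 7x² − 5x − 10.
Step 4: lead(−4x³ − 7x² − 5x − 10) ÷ lead(D) = −4x³ ÷ x² = −4x. Subtract (−4x)·D = −4x³ − 4x. Remainder: −7x² − x − 10.
Step 5: lead(−7x² − x − 10) ÷ lead(D) = −7x² ÷ x² = −7. Subtract (−7)·D = −7x² − 7. Remainder: −x − 3.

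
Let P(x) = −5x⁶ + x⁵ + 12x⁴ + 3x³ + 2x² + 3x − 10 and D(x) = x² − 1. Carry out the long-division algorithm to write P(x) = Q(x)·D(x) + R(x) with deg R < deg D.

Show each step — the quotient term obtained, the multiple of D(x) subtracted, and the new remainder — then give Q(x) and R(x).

Step 1: lead(−5x⁶ + x⁵ + 12x⁴ + 3x³ + 2x² + 3x − 10) ÷ lead(D) = −5x⁶ ÷ x² = −5x⁴. Subtract (−5x⁴)·D = −5x⁶ + 5x⁴. Remainder: x⁵ + 7x⁴ + 3x³ + 2x² + 3x − 10.
Step 2: lead(x⁵ + 7x⁴ + 3x³ + 2x² + 3x − 10) ÷ lead(D) = x⁵ ÷ x² = x³. Subtract (x³)·D = x⁵ − x³. Remainder: 7x⁴ + 4x³ + 2x² + 3x − 10.
Step 3: lead(7x⁴ + 4x³ + 2x² + 3x − 10) ÷ lead(D) = 7x⁴ ÷ x² = 7x². Subtract (7x²)·D = 7x⁴ − 7x². Remainder: 4x³ + 9x² + 3x − 10.
Step 4: lead(4x³ + 9x² + 3x − 10) ÷ lead(D) = 4x³ ÷ x² = 4x. Subtract (4x)·D = 4x³ − 4x. Remainder: 9x² + 7x − 10.
Step 5: lead(9x² + 7x − 10) ÷ lead(D) = 9x² ÷ x² = 9. Subtract (9)·D = 9x² − 9. Remainder: 7x − 1.

Q(x) = −5x⁴ + x³ + 7x² + 4x + 9; R(x) = 7x − 1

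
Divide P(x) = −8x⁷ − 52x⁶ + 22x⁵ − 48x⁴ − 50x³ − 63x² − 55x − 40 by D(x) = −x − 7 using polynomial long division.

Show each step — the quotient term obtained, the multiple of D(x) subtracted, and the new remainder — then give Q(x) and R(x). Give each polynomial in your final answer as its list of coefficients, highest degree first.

Q = [8, -4, 6, 6, 8, 7, 6]; R = [2]

Step 1: lead(−8x⁷ − 52x⁶ + 22x⁵ − 48x⁴ − 50x³ − 63x² − 55x − 40) ÷ lead(D) = −8x⁷ ÷ −x = 8x⁶. Subtract (8x⁶)·D = −8x⁷ − 56x⁶. Remainder: 4x⁶ + 22x⁵ − 48x⁴ − 50x³ − 63x² − 55x − 40.
Step 2: lead(4x⁶ + 22x⁵ − 48x⁴ − 50x³ − 63x² − 55x − 40) ÷ lead(D) = 4x⁶ ÷ −x = −4x⁵. Subtract (−4x⁵)·D = 4x⁶ + 28x⁵. Remainder: −6x⁵ − 48x⁴ − 50x³ − 63x² − 55x − 40.
Step 3: lead(−6x⁵ − 48x⁴ − 50x³ − 63x² − 55x − 40) ÷ lead(D) = −6x⁵ ÷ −x = 6x⁴. Subtract (6x⁴)·D = −6x⁵ − 42x⁴. Remainder: −6x⁴ − 50x³ − 63x² − 55x − 40.
Step 4: lead(−6x⁴ − 50x³ − 63x² − 55x − 40) ÷ lead(D) = −6x⁴ ÷ −x = 6x³. Subtract (6x³)·D = −6x⁴ − 42x³. Remainder: −8x³ − 63x² − 55x − 40.
Step 5: lead(−8x³ − 63x² − 55x − 40) ÷ lead(D) = −8x³ ÷ −x = 8x². Subtract (8x²)·D = −8x³ − 56x². Remainder: −7x² − 55x − 40.
Step 6: lead(−7x² − 55x − 40) ÷ lead(D) = −7x² ÷ −x = 7x. Subtract (7x)·D = −7x² − 49x. Remainder: −6x − 40.
Step 7: lead(−6x − 40) ÷ lead(D) = −6x ÷ −x = 6. Subtract (6)·D = −6x − 42. Remainder: 2.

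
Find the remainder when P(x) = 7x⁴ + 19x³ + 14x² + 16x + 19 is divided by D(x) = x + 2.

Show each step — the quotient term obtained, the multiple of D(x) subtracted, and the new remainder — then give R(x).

Step 1: lead(7x⁴ + 19x³ + 14x² + 16x + 19) ÷ lead(D) = 7x⁴ ÷ x = 7x³. Subtract (7x³)·D = 7x⁴ + 14x³. Remainder: 5x³ + 14x² + 16x + 19.
Step 2: lead(5x³ + 14x² + 16x + 19) ÷ lead(D) = 5x³ ÷ x = 5x². Subtract (5x²)·D = 5x³ + 10x². Remainder: 4x² + 16x + 19.
Step 3: lead(4x² + 16x + 19) ÷ lead(D) = 4x² ÷ x = 4x. Subtract (4x)·D = 4x² + 8x. Remainder: 8x + 19.
Step 4: lead(8x + 19) ÷ lead(D) = 8x ÷ x = 8. Subtract (8)·D = 8x + 16. Remainder: 3.

R(x) = 3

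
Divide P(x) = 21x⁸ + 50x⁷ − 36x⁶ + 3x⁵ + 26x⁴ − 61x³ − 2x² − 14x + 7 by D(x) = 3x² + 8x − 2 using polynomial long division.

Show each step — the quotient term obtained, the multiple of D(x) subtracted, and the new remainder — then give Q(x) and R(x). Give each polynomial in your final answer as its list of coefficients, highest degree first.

Q = [7, -2, -2, 5, -6, -1, -2]; R = [3]

Step 1: lead(21x⁸ + 50x⁷ − 36x⁶ + 3x⁵ + 26x⁴ − 61x³ − 2x² − 14x + 7) ÷ lead(D) = 21x⁸ ÷ 3x² = 7x⁶. Subtract (7x⁶)·D = 21x⁸ + 56x⁷ − 14x⁶. Remainder: −6x⁷ − 22x⁶ + 3x⁵ + 26x⁴ − 61x³ − 2x² − 14x + 7.
Step 2: lead(−6x⁷ − 22x⁶ + 3x⁵ + 26x⁴ − 61x³ − 2x² − 14x + 7) ÷ lead(D) = −6x⁷ ÷ 3x² = −2x⁵. Subtract (−2x⁵)·D = −6x⁷ − 16x⁶ + 4x⁵. Remainder: −6x⁶ − x⁵ + 26x⁴ − 61x³ − 2x² − 14x + 7.
Step 3: lead(−6x⁶ − x⁵ + 26x⁴ − 61x³ − 2x² − 14x + 7) ÷ lead(D) = −6x⁶ ÷ 3x² = −2x⁴. Subtract (−2x⁴)·D = −6x⁶ − 16x⁵ + 4x⁴. Remainder: 15x⁵ + 22x⁴ − 61x³ − 2x² − 14x + 7.
Step 4: lead(15x⁵ + 22x⁴ − 61x³ − 2x² − 14x + 7) ÷ lead(D) = 15x⁵ ÷ 3x² = 5x³. Subtract (5x³)·D = 15x⁵ + 40x⁴ − 10x³. Remainder: −18x⁴ − 51x³ − 2x² − 14x + 7.
Step 5: lead(−18x⁴ − 51x³ − 2x² − 14x + 7) ÷ lead(D) = −18x⁴ ÷ 3x² = −6x². Subtract (−6x²)·D = −18x⁴ − 48x³ + 12x². Remainder: −3x³ − 14x² − 14x + 7.
Step 6: lead(−3x³ − 14x² − 14x + 7) ÷ lead(D) = −3x³ ÷ 3x² = −x. Subtract (−x)·D = −3x³ − 8x² + 2x. Remainder: −6x² − 16x + 7.
Step 7: lead(−6x² − 16x + 7) ÷ lead(D) = −6x² ÷ 3x² = −2. Subtract (−2)·D = −6x² − 16x + 4. Remainder: 3.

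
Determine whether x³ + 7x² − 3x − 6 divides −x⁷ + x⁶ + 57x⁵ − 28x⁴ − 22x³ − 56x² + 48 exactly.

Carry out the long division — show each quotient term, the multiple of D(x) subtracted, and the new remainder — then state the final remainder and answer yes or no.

R(x) = 0, so D(x) is a factor of P(x). yes

Step 1: lead(−x⁷ + x⁶ + 57x⁵ − 28x⁴ − 22x³ − 56x² + 48) ÷ lead(D) = −x⁷ ÷ x³ = −x⁴. Subtract (−x⁴)·D = −x⁷ − 7x⁶ + 3x⁵ + 6x⁴. Remainder: 8x⁶ + 54x⁵ − 34x⁴ − 22x³ − 56x² + 48.
Step 2: lead(8x⁶ + 54x⁵ − 34x⁴ − 22x³ − 56x² + 48) ÷ lead(D) = 8x⁶ ÷ x³ = 8x³. Subtract (8x³)·D = 8x⁶ + 56x⁵ − 24x⁴ − 48x³. Remainder: −2x⁵ − 10x⁴ + 26x³ − 56x² + 48.
Step 3: lead(−2x⁵ − 10x⁴ + 26x³ − 56x² + 48) ÷ lead(D) = −2x⁵ ÷ x³ = −2x². Subtract (−2x²)·D = −2x⁵ − 14x⁴ + 6x³ + 12x². Remainder: 4x⁴ + 20x³ − 68x² + 48.
Step 4: lead(4x⁴ + 20x³ − 68x² + 48) ÷ lead(D) = 4x⁴ ÷ x³ = 4x. Subtract (4x)·D = 4x⁴ + 28x³ − 12x² − 24x. Remainder: −8x³ − 56x² + 24x + 48.
Step 5: lead(−8x³ − 56x² + 24x + 48) ÷ lead(D) = −8x³ ÷ x³ = −8. Subtract (−8)·D = −8x³ − 56x² + 24x + 48. Remainder: 0.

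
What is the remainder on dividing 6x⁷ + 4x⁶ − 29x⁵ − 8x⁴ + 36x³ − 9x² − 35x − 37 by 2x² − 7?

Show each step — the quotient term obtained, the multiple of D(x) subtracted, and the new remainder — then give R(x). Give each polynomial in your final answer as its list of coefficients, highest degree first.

R = [-7, 5]

Step 1: lead(6x⁷ + 4x⁶ − 29x⁵ − 8x⁴ + 36x³ − 9x² − 35x − 37) ÷ lead(D) = 6x⁷ ÷ 2x² = 3x⁵. Subtract (3x⁵)·D = 6x⁷ − 21x⁵. Remainder: 4x⁶ − 8x⁵ − 8x⁴ + 36x³ − 9x² − 35x − 37.
Step 2: lead(4x⁶ − 8x⁵ − 8x⁴ + 36x³ − 9x² − 35x − 37) ÷ lead(D) = 4x⁶ ÷ 2x² = 2x⁴. Subtract (2x⁴)·D = 4x⁶ − 14x⁴. Remainder: −8x⁵ + 6x⁴ + 36x³ − 9x² − 35x − 37.
Step 3: lead(−8x⁵ + 6x⁴ + 36x³ − 9x² − 35x − 37) ÷ lead(D) = −8x⁵ ÷ 2x² = −4x³. Subtract (−4x³)·D = −8x⁵ + 28x³. Remainder: 6x⁴ + 8x³ − 9x² − 35x − 37.
Step 4: lead(6x⁴ + 8x³ − 9x² − 35x − 37) ÷ lead(D) = 6x⁴ ÷ 2x² = 3x². Subtract (3x²)·D = 6x⁴ − 21x². Remainder: 8x³ + 12x² − 35x − 37.
Step 5: lead(8x³ + 12x² − 35x − 37) ÷ lead(D) = 8x³ ÷ 2x² = 4x. Subtract (4x)·D = 8x³ − 28x. Remainder: 12x² − 7x − 37.
Step 6: lead(12x² − 7x − 37) ÷ lead(D) = 12x² ÷ 2x² = 6. Subtract (6)·D = 12x² − 42. Remainder: −7x + 5.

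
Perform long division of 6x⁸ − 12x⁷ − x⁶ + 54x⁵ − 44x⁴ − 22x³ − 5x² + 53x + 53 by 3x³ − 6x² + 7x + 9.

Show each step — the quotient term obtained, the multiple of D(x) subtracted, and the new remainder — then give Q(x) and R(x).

Step 1: lead(6x⁸ − 12x⁷ − x⁶ + 54x⁵ − 44x⁴ − 22x³ − 5x² + 53x + 53) ÷ lead(D) = 6x⁸ ÷ 3x³ = 2x⁵. Subtract (2x⁵)·D = 6x⁸ − 12x⁷ + 14x⁶ + 18x⁵. Remainder: −15x⁶ + 36x⁵ − 44x⁴ − 22x³ − 5x² + 53x + 53.
Step 2: lead(−15x⁶ + 36x⁵ − 44x⁴ − 22x³ − 5x² + 53x + 53) ÷ lead(D) = −15x⁶ ÷ 3x³ = −5x³. Subtract (−5x³)·D = −15x⁶ + 30x⁵ − 35x⁴ − 45x³. Remainder: 6x⁵ − 9x⁴ + 23x³ − 5x² + 53x + 53.
Step 3: lead(6x⁵ − 9x⁴ + 23x³ − 5x² + 53x + 53) ÷ lead(D) = 6x⁵ ÷ 3x³ = 2x². Subtract (2x²)·D = 6x⁵ − 12x⁴ + 14x³ + 18x². Remainder: 3x⁴ + 9x³ − 23x² + 53x + 53.
Step 4: lead(3x⁴ + 9x³ − 23x² + 53x + 53) ÷ lead(D) = 3x⁴ ÷ 3x³ = x. Subtract (x)·D = 3x⁴ − 6x³ + 7x² + 9x. Remainder: 15x³ − 30x² + 44x + 53.
Step 5: lead(15x³ − 30x² + 44x + 53) ÷ lead(D) = 15x³ ÷ 3x³ = 5. Subtract (5)·D = 15x³ − 30x² + 35x + 45. Remainder: 9x + 8.

Q(x) = 2x⁵ − 5x³ + 2x² + x + 5; R(x) = 9x + 8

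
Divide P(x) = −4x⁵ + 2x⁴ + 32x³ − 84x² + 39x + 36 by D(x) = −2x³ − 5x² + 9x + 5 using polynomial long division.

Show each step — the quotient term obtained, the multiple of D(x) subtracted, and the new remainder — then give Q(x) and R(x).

Q(x) = 2x² − 6x + 8; R(x) = −3x − 4

Step 1: lead(−4x⁵ + 2x⁴ + 32x³ − 84x² + 39x + 36) ÷ lead(D) = −4x⁵ ÷ −2x³ = 2x². Subtract (2x²)·D = −4x⁵ − 10x⁴ + 18x³ + 10x². Remainder: 12x⁴ + 14x³ − 94x² + 39x + 36.
Step 2: lead(12x⁴ + 14x³ − 94x² + 39x + 36) ÷ lead(D) = 12x⁴ ÷ −2x³ = −6x. Subtract (−6x)·D = 12x⁴ + 30x³ − 54x² − 30x. Remainder: −16x³ − 40x² + 69x + 36.
Step 3: lead(−16x³ − 40x² + 69x + 36) ÷ lead(D) = −16x³ ÷ −2x³ = 8. Subtract (8)·D = −16x³ − 40x² + 72x + 40. Remainder: −3x − 4.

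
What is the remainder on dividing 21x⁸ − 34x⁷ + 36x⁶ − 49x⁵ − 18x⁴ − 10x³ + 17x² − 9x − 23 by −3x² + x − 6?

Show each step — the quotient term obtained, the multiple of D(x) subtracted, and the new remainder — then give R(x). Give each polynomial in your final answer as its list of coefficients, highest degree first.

R = [-5]

Step 1: lead(21x⁸ − 34x⁷ + 36x⁶ − 49x⁵ − 18x⁴ − 10x³ + 17x² − 9x − 23) ÷ lead(D) = 21x⁸ ÷ −3x² = −7x⁶. Subtract (−7x⁶)·D = 21x⁸ − 7x⁷ + 42x⁶. Remainder: −27x⁷ − 6x⁶ − 49x⁵ − 18x⁴ − 10x³ + 17x² − 9x − 23.
Step 2: lead(−27x⁷ − 6x⁶ − 49x⁵ − 18x⁴ − 10x³ + 17x² − 9x − 23) ÷ lead(D) = −27x⁷ ÷ −3x² = 9x⁵. Subtract (9x⁵)·D = −27x⁷ + 9x⁶ − 54x⁵. Remainder: −15x⁶ + 5x⁵ − 18x⁴ − 10x³ + 17x² − 9x − 23.
Step 3: lead(−15x⁶ + 5x⁵ − 18x⁴ − 10x³ + 17x² − 9x − 23) ÷ lead(D) = −15x⁶ ÷ −3x² = 5x⁴. Subtract (5x⁴)·D = −15x⁶ + 5x⁵ − 30x⁴. Remainder: 12x⁴ − 10x³ + 17x² − 9x − 23.
Step 4: lead(12x⁴ − 10x³ + 17x² − 9x − 23) ÷ lead(D) = 12x⁴ ÷ −3x² = −4x². Subtract (−4x²)·D = 12x⁴ − 4x³ + 24x². Remainder: −6x³ − 7x² − 9x − 23.
Step 5: lead(−6x³ − 7x² − 9x − 23) ÷ lead(D) = −6x³ ÷ −3x² = 2x. Subtract (2x)·D = −6x³ + 2x² − 12x. Remainder: −9x² + 3x − 23.
Step 6: lead(−9x² + 3x − 23) ÷ lead(D) = −9x² ÷ −3x² = 3. Subtract (3)·D = −9x² + 3x − 18. Remainder: −5.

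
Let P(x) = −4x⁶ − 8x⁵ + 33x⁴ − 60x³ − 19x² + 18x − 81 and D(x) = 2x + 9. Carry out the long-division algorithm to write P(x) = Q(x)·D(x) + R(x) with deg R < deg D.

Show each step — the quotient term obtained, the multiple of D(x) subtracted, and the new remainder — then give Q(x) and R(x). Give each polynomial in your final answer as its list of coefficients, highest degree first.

Q = [-2, 5, -6, -3, 4, -9]; R = [0]

Step 1: lead(−4x⁶ − 8x⁵ + 33x⁴ − 60x³ − 19x² + 18x − 81) ÷ lead(D) = −4x⁶ ÷ 2x = −2x⁵. Subtract (−2x⁵)·D = −4x⁶ − 18x⁵. Remainder: 10x⁵ + 33x⁴ − 60x³ − 19x² + 18x − 81.
Step 2: lead(10x⁵ + 33x⁴ − 60x³ − 19x² + 18x − 81) ÷ lead(D) = 10x⁵ ÷ 2x = 5x⁴. Subtract (5x⁴)·D = 10x⁵ + 45x⁴. Remainder: −12x⁴ − 60x³ − 19x² + 18x − 81.
Step 3: lead(−12x⁴ − 60x³ − 19x² + 18x − 81) ÷ lead(D) = −12x⁴ ÷ 2x = −6x³. Subtract (−6x³)·D = −12x⁴ − 54x³. Remainder: −6x³ − 19x² + 18x − 81.
Step 4: lead(−6x³ − 19x² + 18x − 81) ÷ lead(D) = −6x³ ÷ 2x = −3x². Subtract (−3x²)·D = −6x³ − 27x². Remainder: 8x² + 18x − 81.
Step 5: lead(8x² + 18x − 81) ÷ lead(D) = 8x² ÷ 2x = 4x. Subtract (4x)·D = 8x² + 36x. Remainder: −18x − 81.
Step 6: lead(−18x − 81) ÷ lead(D) = −18x ÷ 2x = −9. Subtract (−9)·D = −18x − 81. Remainder: 0.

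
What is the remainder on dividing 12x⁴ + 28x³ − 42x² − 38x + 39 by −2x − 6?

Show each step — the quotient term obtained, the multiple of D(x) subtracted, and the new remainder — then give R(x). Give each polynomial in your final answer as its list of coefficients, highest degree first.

Step 1: lead(12x⁴ + 28x³ − 42x² − 38x + 39) ÷ lead(D) = 12x⁴ ÷ −2x = −6x³. Subtract (−6x³)·D = 12x⁴ + 36x³. Remainder: −8x³ − 42x² − 38x + 39.
Step 2: lead(−8x³ − 42x² − 38x + 39) ÷ lead(D) = −8x³ ÷ −2x = 4x². Subtract (4x²)·D = −8x³ − 24x². Remainder: −18x² − 38x + 39.
Step 3: lead(−18x² − 38x + 39) ÷ lead(D) = −18x² ÷ −2x = 9x. Subtract (9x)·D = −18x² − 54x. Remainder: 16x + 39.
Step 4: lead(16x + 39) ÷ lead(D) = 16x ÷ −2x = −8. Subtract (−8)·D = 16x + 48. Remainder: −9.

R = [-9]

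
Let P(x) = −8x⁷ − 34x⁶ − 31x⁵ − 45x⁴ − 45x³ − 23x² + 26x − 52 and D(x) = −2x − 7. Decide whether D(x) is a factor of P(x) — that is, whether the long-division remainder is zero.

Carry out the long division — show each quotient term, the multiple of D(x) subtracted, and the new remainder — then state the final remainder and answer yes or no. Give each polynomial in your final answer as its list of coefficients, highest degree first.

R = [4], so D(x) is not a factor of P(x). no

Step 1: lead(−8x⁷ − 34x⁶ − 31x⁵ − 45x⁴ − 45x³ − 23x² + 26x − 52) ÷ lead(D) = −8x⁷ ÷ −2x = 4x⁶. Subtract (4x⁶)·D = −8x⁷ − 28x⁶. Remainder: −6x⁶ − 31x⁵ − 45x⁴ − 45x³ − 23x² + 26x − 52.
Step 2: lead(−6x⁶ − 31x⁵ − 45x⁴ − 45x³ − 23x² + 26x − 52) ÷ lead(D) = −6x⁶ ÷ −2x = 3x⁵. Subtract (3x⁵)·D = −6x⁶ − 21x⁵. Remainder: −10x⁵ − 45x⁴ − 45x³ − 23x² + 26x − 52.
Step 3: lead(−10x⁵ − 45x⁴ − 45x³ − 23x² + 26x − 52) ÷ lead(D) = −10x⁵ ÷ −2x = 5x⁴. Subtract (5x⁴)·D = −10x⁵ − 35x⁴. Remainder: −10x⁴ − 45x³ − 23x² + 26x − 52.
Step 4: lead(−10x⁴ − 45x³ − 23x² + 26x − 52) ÷ lead(D) = −10x⁴ ÷ −2x = 5x³. Subtract (5x³)·D = −10x⁴ − 35x³. Remainder: −10x³ − 23x² + 26x − 52.
Step 5: lead(−10x³ − 23x² + 26x − 52) ÷ lead(D) = −10x³ ÷ −2x = 5x². Subtract (5x²)·D = −10x³ − 35x². Remainder: 12x² + 26x − 52.
Step 6: lead(12x² + 26x − 52) ÷ lead(D) = 12x² ÷ −2x = −6x. Subtract (−6x)·D = 12x² + 42x. Remainder: −16x − 52.
Step 7: lead(−16x − 52) ÷ lead(D) = −16x ÷ −2x = 8. Subtract (8)·D = −16x − 56. Remainder: 4.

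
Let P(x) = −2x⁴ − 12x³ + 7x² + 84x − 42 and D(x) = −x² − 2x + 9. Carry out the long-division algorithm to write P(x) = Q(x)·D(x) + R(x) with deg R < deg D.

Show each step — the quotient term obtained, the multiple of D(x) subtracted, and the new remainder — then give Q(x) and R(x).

Q(x) = 2x² + 8x − 5; R(x) = 2x + 3

Step 1: lead(−2x⁴ − 12x³ + 7x² + 84x − 42) ÷ lead(D) = −2x⁴ ÷ −x² = 2x². Subtract (2x²)·D = −2x⁴ − 4x³ + 18x². Remainder: −8x³ − 11x² + 84x − 42.
Step 2: lead(−8x³ − 11x² + 84x − 42) ÷ lead(D) = −8x³ ÷ −x² = 8x. Subtract (8x)·D = −8x³ − 16x² + 72x. Remainder: 5x² + 12x − 42.
Step 3: lead(5x² + 12x − 42) ÷ lead(D) = 5x² ÷ −x² = −5. Subtract (−5)·D = 5x² + 10x − 45. Remainder: 2x + 3.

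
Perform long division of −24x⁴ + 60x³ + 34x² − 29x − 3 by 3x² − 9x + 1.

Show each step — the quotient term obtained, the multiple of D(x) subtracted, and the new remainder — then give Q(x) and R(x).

Step 1: lead(−24x⁴ + 60x³ + 34x² − 29x − 3) ÷ lead(D) = −24x⁴ ÷ 3x² = −8x². Subtract (−8x²)·D = −24x⁴ + 72x³ − 8x². Remainder: −12x³ + 42x² − 29x − 3.
Step 2: lead(−12x³ + 42x² − 29x − 3) ÷ lead(D) = −12x³ ÷ 3x² = −4x. Subtract (−4x)·D = −12x³ + 36x² − 4x. Remainder: 6x² − 25x − 3.
Step 3: lead(6x² − 25x − 3) ÷ lead(D) = 6x² ÷ 3x² = 2. Subtract (2)·D = 6x² − 18x + 2. Remainder: −7x − 5.

Q(x) = −8x² − 4x + 2; R(x) = −7x − 5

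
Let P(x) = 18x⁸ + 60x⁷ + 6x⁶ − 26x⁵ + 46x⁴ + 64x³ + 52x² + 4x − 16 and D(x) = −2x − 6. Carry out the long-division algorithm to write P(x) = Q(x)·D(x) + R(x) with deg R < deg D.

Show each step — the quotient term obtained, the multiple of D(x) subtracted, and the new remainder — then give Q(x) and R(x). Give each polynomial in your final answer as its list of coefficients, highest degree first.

Q = [-9, -3, 6, -5, -8, -8, -2, 4]; R = [8]

Step 1: lead(18x⁸ + 60x⁷ + 6x⁶ − 26x⁵ + 46x⁴ + 64x³ + 52x² + 4x − 16) ÷ lead(D) = 18x⁸ ÷ −2x = −9x⁷. Subtract (−9x⁷)·D = 18x⁸ + 54x⁷. Remainder: 6x⁷ + 6x⁶ − 26x⁵ + 46x⁴ + 64x³ + 52x² + 4x − 16.
Step 2: lead(6x⁷ + 6x⁶ − 26x⁵ + 46x⁴ + 64x³ + 52x² + 4x − 16) ÷ lead(D) = 6x⁷ ÷ −2x = −3x⁶. Subtract (−3x⁶)·D = 6x⁷ + 18x⁶. Remainder: −12x⁶ − 26x⁵ + 46x⁴ + 64x³ + 52x² + 4x − 16.
Step 3: lead(−12x⁶ − 26x⁵ + 46x⁴ + 64x³ + 52x² + 4x − 16) ÷ lead(D) = −12x⁶ ÷ −2x = 6x⁵. Subtract (6x⁵)·D = −12x⁶ − 36x⁵. Remainder: 10x⁵ + 46x⁴ + 64x³ + 52x² + 4x − 16.
Step 4: lead(10x⁵ + 46x⁴ + 64x³ + 52x² + 4x − 16) ÷ lead(D) = 10x⁵ ÷ −2x = −5x⁴. Subtract (−5x⁴)·D = 10x⁵ + 30x⁴. Remainder: 16x⁴ + 64x³ + 52x² + 4x − 16.
Step 5: lead(16x⁴ + 64x³ + 52x² + 4x − 16) ÷ lead(D) = 16x⁴ ÷ −2x = −8x³. Subtract (−8x³)·D = 16x⁴ + 48x³. Remainder: 16x³ + 52x² + 4x − 16.
Step 6: lead(16x³ + 52x² + 4x − 16) ÷ lead(D) = 16x³ ÷ −2x = −8x². Subtract (−8x²)·D = 16x³ + 48x². Remainder: 4x² + 4x − 16.
Step 7: lead(4x² + 4x − 16) ÷ lead(D) = 4x² ÷ −2x = −2x. Subtract (−2x)·D = 4x² + 12x. Remainder: −8x − 16.
Step 8: lead(−8x − 16) ÷ lead(D) = −8x ÷ −2x = 4. Subtract (4)·D = −8x − 24. Remainder: 8.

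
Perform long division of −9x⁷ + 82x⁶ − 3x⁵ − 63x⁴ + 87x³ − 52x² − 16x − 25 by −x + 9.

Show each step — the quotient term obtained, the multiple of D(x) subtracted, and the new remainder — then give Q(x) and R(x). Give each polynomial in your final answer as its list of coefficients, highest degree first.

Step 1: lead(−9x⁷ + 82x⁶ − 3x⁵ − 63x⁴ + 87x³ − 52x² − 16x − 25) ÷ lead(D) = −9x⁷ ÷ −x = 9x⁶. Subtract (9x⁶)·D = −9x⁷ + 81x⁶. Remainder: x⁶ − 3x⁵ − 63x⁴ + 87x³ − 52x² − 16x − 25.
Step 2: lead(x⁶ − 3x⁵ − 63x⁴ + 87x³ − 52x² − 16x − 25) ÷ lead(D) = x⁶ ÷ −x = −x⁵. Subtract (−x⁵)·D = x⁶ − 9x⁵. Remainder: 6x⁵ − 63x⁴ + 87x³ − 52x² − 16x − 25.
Step 3: lead(6x⁵ − 63x⁴ + 87x³ − 52x² − 16x − 25) ÷ lead(D) = 6x⁵ ÷ −x = −6x⁴. Subtract (−6x⁴)·D = 6x⁵ − 54x⁴. Remainder: −9x⁴ + 87x³ − 52x² − 16x − 25.
Step 4: lead(−9x⁴ + 87x³ − 52x² − 16x − 25) ÷ lead(D) = −9x⁴ ÷ −x = 9x³. Subtract (9x³)·D = −9x⁴ + 81x³. Remainder: 6x³ − 52x² − 16x − 25.
Step 5: lead(6x³ − 52x² − 16x − 25) ÷ lead(D) = 6x³ ÷ −x = −6x². Subtract (−6x²)·D = 6x³ − 54x². Remainder: 2x² − 16x − 25.
Step 6: lead(2x² − 16x − 25) ÷ lead(D) = 2x² ÷ −x = −2x. Subtract (−2x)·D = 2x² − 18x. Remainder: 2x − 25.
Step 7: lead(2x − 25) ÷ lead(D) = 2x ÷ −x = −2. Subtract (−2)·D = 2x − 18. Remainder: −7.

Q = [9, -1, -6, 9, -6, -2, -2]; R = [-7]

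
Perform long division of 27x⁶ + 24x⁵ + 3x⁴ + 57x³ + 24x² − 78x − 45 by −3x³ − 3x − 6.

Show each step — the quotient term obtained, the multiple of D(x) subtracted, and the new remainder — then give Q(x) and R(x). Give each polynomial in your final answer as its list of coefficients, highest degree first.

Q = [-9, -8, 8, 7]; R = [-9, -3]

Step 1: lead(27x⁶ + 24x⁵ + 3x⁴ + 57x³ + 24x² − 78x − 45) ÷ lead(D) = 27x⁶ ÷ −3x³ = −9x³. Subtract (−9x³)·D = 27x⁶ + 27x⁴ + 54x³. Remainder: 24x⁵ − 24x⁴ + 3x³ + 24x² − 78x − 45.
Step 2: lead(24x⁵ − 24x⁴ + 3x³ + 24x² − 78x − 45) ÷ lead(D) = 24x⁵ ÷ −3x³ = −8x². Subtract (−8x²)·D = 24x⁵ + 24x³ + 48x². Remainder: −24x⁴ − 21x³ − 24x² − 78x − 45.
Step 3: lead(−24x⁴ − 21x³ − 24x² − 78x − 45) ÷ lead(D) = −24x⁴ ÷ −3x³ = 8x. Subtract (8x)·D = −24x⁴ − 24x² − 48x. Remainder: −21x³ − 30x − 45.
Step 4: lead(−21x³ − 30x − 45) ÷ lead(D) = −21x³ ÷ −3x³ = 7. Subtract (7)·D = −21x³ − 21x − 42. Remainder: −9x − 3.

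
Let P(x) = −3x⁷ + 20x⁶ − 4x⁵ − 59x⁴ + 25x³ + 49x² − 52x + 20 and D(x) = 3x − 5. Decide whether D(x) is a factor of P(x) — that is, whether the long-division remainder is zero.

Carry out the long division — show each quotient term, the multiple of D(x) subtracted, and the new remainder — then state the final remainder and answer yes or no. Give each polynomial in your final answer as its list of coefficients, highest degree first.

R = [0], so D(x) is a factor of P(x). yes

Step 1: lead(−3x⁷ + 20x⁶ − 4x⁵ − 59x⁴ + 25x³ + 49x² − 52x + 20) ÷ lead(D) = −3x⁷ ÷ 3x = −x⁶. Subtract (−x⁶)·D = −3x⁷ + 5x⁶. Remainder: 15x⁶ − 4x⁵ − 59x⁴ + 25x³ + 49x² − 52x + 20.
Step 2: lead(15x⁶ − 4x⁵ − 59x⁴ + 25x³ + 49x² − 52x + 20) ÷ lead(D) = 15x⁶ ÷ 3x = 5x⁵. Subtract (5x⁵)·D = 15x⁶ − 25x⁵. Remainder: 21x⁵ − 59x⁴ + 25x³ + 49x² − 52x + 20.
Step 3: lead(21x⁵ − 59x⁴ + 25x³ + 49x² − 52x + 20) ÷ lead(D) = 21x⁵ ÷ 3x = 7x⁴. Subtract (7x⁴)·D = 21x⁵ − 35x⁴. Remainder: −24x⁴ + 25x³ + 49x² − 52x + 20.
Step 4: lead(−24x⁴ + 25x³ + 49x² − 52x + 20) ÷ lead(D) = −24x⁴ ÷ 3x = −8x³. Subtract (−8x³)·D = −24x⁴ + 40x³. Remainder: −15x³ + 49x² − 52x + 20.
Step 5: lead(−15x³ + 49x² − 52x + 20) ÷ lead(D) = −15x³ ÷ 3x = −5x². Subtract (−5x²)·D = −15x³ + 25x². Remainder: 24x² − 52x + 20.
Step 6: lead(24x² − 52x + 20) ÷ lead(D) = 24x² ÷ 3x = 8x. Subtract (8x)·D = 24x² − 40x. Remainder: −12x + 20.
Step 7: lead(−12x + 20) ÷ lead(D) = −12x ÷ 3x = −4. Subtract (−4)·D = −12x + 20. Remainder: 0.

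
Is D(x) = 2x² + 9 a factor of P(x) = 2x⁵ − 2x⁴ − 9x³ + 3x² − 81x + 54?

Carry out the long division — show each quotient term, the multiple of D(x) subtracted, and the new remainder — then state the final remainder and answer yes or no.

Step 1: lead(2x⁵ − 2x⁴ − 9x³ + 3x² − 81x + 54) ÷ lead(D) = 2x⁵ ÷ 2x² = x³. Subtract (x³)·D = 2x⁵ + 9x³. Remainder: −2x⁴ − 18x³ + 3x² − 81x + 54.
Step 2: lead(−2x⁴ − 18x³ + 3x² − 81x + 54) ÷ lead(D) = −2x⁴ ÷ 2x² = −x². Subtract (−x²)·D = −2x⁴ − 9x². Remainder: −18x³ + 12x² − 81x + 54.
Step 3: lead(−18x³ + 12x² − 81x + 54) ÷ lead(D) = −18x³ ÷ 2x² = −9x. Subtract (−9x)·D = −18x³ − 81x. Remainder: 12x² + 54.
Step 4: lead(12x² + 54) ÷ lead(D) = 12x² ÷ 2x² = 6. Subtract (6)·D = 12x² + 54. Remainder: 0.

R(x) = 0, so D(x) is a factor of P(x). yes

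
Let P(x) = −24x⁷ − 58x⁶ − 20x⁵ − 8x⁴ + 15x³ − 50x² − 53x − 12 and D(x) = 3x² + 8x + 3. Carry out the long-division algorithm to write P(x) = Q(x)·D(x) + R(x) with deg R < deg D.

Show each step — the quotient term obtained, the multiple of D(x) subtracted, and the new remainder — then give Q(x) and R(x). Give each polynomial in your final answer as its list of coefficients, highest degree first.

Step 1: lead(−24x⁷ − 58x⁶ − 20x⁵ − 8x⁴ + 15x³ − 50x² − 53x − 12) ÷ lead(D) = −24x⁷ ÷ 3x² = −8x⁵. Subtract (−8x⁵)·D = −24x⁷ − 64x⁶ − 24x⁵. Remainder: 6x⁶ + 4x⁵ − 8x⁴ + 15x³ − 50x² − 53x − 12.
Step 2: lead(6x⁶ + 4x⁵ − 8x⁴ + 15x³ − 50x² − 53x − 12) ÷ lead(D) = 6x⁶ ÷ 3x² = 2x⁴. Subtract (2x⁴)·D = 6x⁶ + 16x⁵ + 6x⁴. Remainder: −12x⁵ − 14x⁴ + 15x³ − 50x² − 53x − 12.
Step 3: lead(−12x⁵ − 14x⁴ + 15x³ − 50x² − 53x − 12) ÷ lead(D) = −12x⁵ ÷ 3x² = −4x³. Subtract (−4x³)·D = −12x⁵ − 32x⁴ − 12x³. Remainder: 18x⁴ + 27x³ − 50x² − 53x − 12.
Step 4: lead(18x⁴ + 27x³ − 50x² − 53x − 12) ÷ lead(D) = 18x⁴ ÷ 3x² = 6x². Subtract (6x²)·D = 18x⁴ + 48x³ + 18x². Remainder: −21x³ − 68x² − 53x − 12.
Step 5: lead(−21x³ − 68x² − 53x − 12) ÷ lead(D) = −21x³ ÷ 3x² = −7x. Subtract (−7x)·D = −21x³ − 56x² − 21x. Remainder: −12x² − 32x − 12.
Step 6: lead(−12x² − 32x − 12) ÷ lead(D) = −12x² ÷ 3x² = −4. Subtract (−4)·D = −12x² − 32x − 12. Remainder: 0.

Q = [-8, 2, -4, 6, -7, -4]; R = [0]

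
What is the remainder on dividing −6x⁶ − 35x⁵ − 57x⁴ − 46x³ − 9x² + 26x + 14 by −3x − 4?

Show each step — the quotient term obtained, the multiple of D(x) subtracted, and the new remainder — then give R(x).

R(x) = 6

Step 1: lead(−6x⁶ − 35x⁵ − 57x⁴ − 46x³ − 9x² + 26x + 14) ÷ lead(D) = −6x⁶ ÷ −3x = 2x⁵. Subtract (2x⁵)·D = −6x⁶ − 8x⁵. Remainder: −27x⁵ − 57x⁴ − 46x³ − 9x² + 26x + 14.
Step 2: lead(−27x⁵ − 57x⁴ − 46x³ − 9x² + 26x + 14) ÷ lead(D) = −27x⁵ ÷ −3x = 9x⁴. Subtract (9x⁴)·D = −27x⁵ − 36x⁴. Remainder: −21x⁴ − 46x³ − 9x² + 26x + 14.
Step 3: lead(−21x⁴ − 46x³ − 9x² + 26x + 14) ÷ lead(D) = −21x⁴ ÷ −3x = 7x³. Subtract (7x³)·D = −21x⁴ − 28x³. Remainder: −18x³ − 9x² + 26x + 14.
Step 4: lead(−18x³ − 9x² + 26x + 14) ÷ lead(D) = −18x³ ÷ −3x = 6x². Subtract (6x²)·D = −18x³ − 24x². Remainder: 15x² + 26x + 14.
Step 5: lead(15x² + 26x + 14) ÷ lead(D) = 15x² ÷ −3x = −5x. Subtract (−5x)·D = 15x² + 20x. Remainder: 6x + 14.
Step 6: lead(6x + 14) ÷ lead(D) = 6x ÷ −3x = −2. Subtract (−2)·D = 6x + 8. Remainder: 6.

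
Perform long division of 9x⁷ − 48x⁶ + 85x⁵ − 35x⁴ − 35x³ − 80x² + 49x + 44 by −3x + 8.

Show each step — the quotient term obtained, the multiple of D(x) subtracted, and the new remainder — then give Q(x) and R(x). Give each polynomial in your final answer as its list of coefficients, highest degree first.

Step 1: lead(9x⁷ − 48x⁶ + 85x⁵ − 35x⁴ − 35x³ − 80x² + 49x + 44) ÷ lead(D) = 9x⁷ ÷ −3x = −3x⁶. Subtract (−3x⁶)·D = 9x⁷ − 24x⁶. Remainder: −24x⁶ + 85x⁵ − 35x⁴ − 35x³ − 80x² + 49x + 44.
Step 2: lead(−24x⁶ + 85x⁵ − 35x⁴ − 35x³ − 80x² + 49x + 44) ÷ lead(D) = −24x⁶ ÷ −3x = 8x⁵. Subtract (8x⁵)·D = −24x⁶ + 64x⁵. Remainder: 21x⁵ − 35x⁴ − 35x³ − 80x² + 49x + 44.
Step 3: lead(21x⁵ − 35x⁴ − 35x³ − 80x² + 49x + 44) ÷ lead(D) = 21x⁵ ÷ −3x = −7x⁴. Subtract (−7x⁴)·D = 21x⁵ − 56x⁴. Remainder: 21x⁴ − 35x³ − 80x² + 49x + 44.
Step 4: lead(21x⁴ − 35x³ − 80x² + 49x + 44) ÷ lead(D) = 21x⁴ ÷ −3x = −7x³. Subtract (−7x³)·D = 21x⁴ − 56x³. Remainder: 21x³ − 80x² + 49x + 44.
Step 5: lead(21x³ − 80x² + 49x + 44) ÷ lead(D) = 21x³ ÷ −3x = −7x². Subtract (−7x²)·D = 21x³ − 56x². Remainder: −24x² + 49x + 44.
Step 6: lead(−24x² + 49x + 44) ÷ lead(D) = −24x² ÷ −3x = 8x. Subtract (8x)·D = −24x² + 64x. Remainder: −15x + 44.
Step 7: lead(−15x + 44) ÷ lead(D) = −15x ÷ −3x = 5. Subtract (5)·D = −15x + 40. Remainder: 4.

Q = [-3, 8, -7, -7, -7, 8, 5]; R = [4]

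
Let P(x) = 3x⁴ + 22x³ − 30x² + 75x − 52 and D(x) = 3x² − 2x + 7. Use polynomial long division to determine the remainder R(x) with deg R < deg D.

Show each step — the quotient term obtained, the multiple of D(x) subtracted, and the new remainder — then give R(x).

R(x) = 5x − 3

Step 1: lead(3x⁴ + 22x³ − 30x² + 75x − 52) ÷ lead(D) = 3x⁴ ÷ 3x² = x². Subtract (x²)·D = 3x⁴ − 2x³ + 7x². Remainder: 24x³ − 37x² + 75x − 52.
Step 2: lead(24x³ − 37x² + 75x − 52) ÷ lead(D) = 24x³ ÷ 3x² = 8x. Subtract (8x)·D = 24x³ − 16x² + 56x. Remainder: −21x² + 19x − 52.
Step 3: lead(−21x² + 19x − 52) ÷ lead(D) = −21x² ÷ 3x² = −7. Subtract (−7)·D = −21x² + 14x − 49. Remainder: 5x − 3.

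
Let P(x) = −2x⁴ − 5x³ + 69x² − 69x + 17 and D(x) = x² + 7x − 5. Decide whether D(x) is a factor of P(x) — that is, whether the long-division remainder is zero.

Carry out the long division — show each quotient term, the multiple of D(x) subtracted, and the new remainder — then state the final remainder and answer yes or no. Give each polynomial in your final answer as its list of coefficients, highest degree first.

Step 1: lead(−2x⁴ − 5x³ + 69x² − 69x + 17) ÷ lead(D) = −2x⁴ ÷ x² = −2x². Subtract (−2x²)·D = −2x⁴ − 14x³ + 10x². Remainder: 9x³ + 59x² − 69x + 17.
Step 2: lead(9x³ + 59x² − 69x + 17) ÷ lead(D) = 9x³ ÷ x² = 9x. Subtract (9x)·D = 9x³ + 63x² − 45x. Remainder: −4x² − 24x + 17.
Step 3: lead(−4x² − 24x + 17) ÷ lead(D) = −4x² ÷ x² = −4. Subtract (−4)·D = −4x² − 28x + 20. Remainder: 4x − 3.

R = [4, -3], so D(x) is not a factor of P(x). no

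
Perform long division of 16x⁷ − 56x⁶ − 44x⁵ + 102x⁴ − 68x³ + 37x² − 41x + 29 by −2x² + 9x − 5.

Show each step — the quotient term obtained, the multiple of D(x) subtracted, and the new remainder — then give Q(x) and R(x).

Step 1: lead(16x⁷ − 56x⁶ − 44x⁵ + 102x⁴ − 68x³ + 37x² − 41x + 29) ÷ lead(D) = 16x⁷ ÷ −2x² = −8x⁵. Subtract (−8x⁵)·D = 16x⁷ − 72x⁶ + 40x⁵. Remainder: 16x⁶ − 84x⁵ + 102x⁴ − 68x³ + 37x² − 41x + 29.
Step 2: lead(16x⁶ − 84x⁵ + 102x⁴ − 68x³ + 37x² − 41x + 29) ÷ lead(D) = 16x⁶ ÷ −2x² = −8x⁴. Subtract (−8x⁴)·D = 16x⁶ − 72x⁵ + 40x⁴. Remainder: −12x⁵ + 62x⁴ − 68x³ + 37x² − 41x + 29.
Step 3: lead(−12x⁵ + 62x⁴ − 68x³ + 37x² − 41x + 29) ÷ lead(D) = −12x⁵ ÷ −2x² = 6x³. Subtract (6x³)·D = −12x⁵ + 54x⁴ − 30x³. Remainder: 8x⁴ − 38x³ + 37x² − 41x + 29.
Step 4: lead(8x⁴ − 38x³ + 37x² − 41x + 29) ÷ lead(D) = 8x⁴ ÷ −2x² = −4x². Subtract (−4x²)·D = 8x⁴ − 36x³ + 20x². Remainder: −2x³ + 17x² − 41x + 29.
Step 5: lead(−2x³ + 17x² − 41x + 29) ÷ lead(D) = −2x³ ÷ −2x² = x. Subtract (x)·D = −2x³ + 9x² − 5x. Remainder: 8x² − 36x + 29.
Step 6: lead(8x² − 36x + 29) ÷ lead(D) = 8x² ÷ −2x² = −4. Subtract (−4)·D = 8x² − 36x + 20. Remainder: 9.

Q(x) = −8x⁵ − 8x⁴ + 6x³ − 4x² + x − 4; R(x) = 9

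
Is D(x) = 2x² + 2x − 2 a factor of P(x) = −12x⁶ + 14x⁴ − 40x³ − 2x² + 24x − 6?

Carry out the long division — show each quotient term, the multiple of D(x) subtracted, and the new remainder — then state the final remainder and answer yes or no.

R(x) = 0, so D(x) is a factor of P(x). yes

Step 1: lead(−12x⁶ + 14x⁴ − 40x³ − 2x² + 24x − 6) ÷ lead(D) = −12x⁶ ÷ 2x² = −6x⁴. Subtract (−6x⁴)·D = −12x⁶ − 12x⁵ + 12x⁴. Remainder: 12x⁵ + 2x⁴ − 40x³ − 2x² + 24x − 6.
Step 2: lead(12x⁵ + 2x⁴ − 40x³ − 2x² + 24x − 6) ÷ lead(D) = 12x⁵ ÷ 2x² = 6x³. Subtract (6x³)·D = 12x⁵ + 12x⁴ − 12x³. Remainder: −10x⁴ − 28x³ − 2x² + 24x − 6.
Step 3: lead(−10x⁴ − 28x³ − 2x² + 24x − 6) ÷ lead(D) = −10x⁴ ÷ 2x² = −5x². Subtract (−5x²)·D = −10x⁴ − 10x³ + 10x². Remainder: −18x³ − 12x² + 24x − 6.
Step 4: lead(−18x³ − 12x² + 24x − 6) ÷ lead(D) = −18x³ ÷ 2x² = −9x. Subtract (−9x)·D = −18x³ − 18x² + 18x. Remainder: 6x² + 6x − 6.
Step 5: lead(6x² + 6x − 6) ÷ lead(D) = 6x² ÷ 2x² = 3. Subtract (3)·D = 6x² + 6x − 6. Remainder: 0.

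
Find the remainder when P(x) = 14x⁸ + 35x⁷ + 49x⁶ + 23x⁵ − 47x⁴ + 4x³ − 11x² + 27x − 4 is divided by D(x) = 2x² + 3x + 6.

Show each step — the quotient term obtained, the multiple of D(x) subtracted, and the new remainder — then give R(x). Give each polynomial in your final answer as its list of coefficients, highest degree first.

R = [2]

Step 1: lead(14x⁸ + 35x⁷ + 49x⁶ + 23x⁵ − 47x⁴ + 4x³ − 11x² + 27x − 4) ÷ lead(D) = 14x⁸ ÷ 2x² = 7x⁶. Subtract (7x⁶)·D = 14x⁸ + 21x⁷ + 42x⁶. Remainder: 14x⁷ + 7x⁶ + 23x⁵ − 47x⁴ + 4x³ − 11x² + 27x − 4.
Step 2: lead(14x⁷ + 7x⁶ + 23x⁵ − 47x⁴ + 4x³ − 11x² + 27x − 4) ÷ lead(D) = 14x⁷ ÷ 2x² = 7x⁵. Subtract (7x⁵)·D = 14x⁷ + 21x⁶ + 42x⁵. Remainder: −14x⁶ − 19x⁵ − 47x⁴ + 4x³ − 11x² + 27x − 4.
Step 3: lead(−14x⁶ − 19x⁵ − 47x⁴ + 4x³ − 11x² + 27x − 4) ÷ lead(D) = −14x⁶ ÷ 2x² = −7x⁴. Subtract (−7x⁴)·D = −14x⁶ − 21x⁵ − 42x⁴. Remainder: 2x⁵ − 5x⁴ + 4x³ − 11x² + 27x − 4.
Step 4: lead(2x⁵ − 5x⁴ + 4x³ − 11x² + 27x − 4) ÷ lead(D) = 2x⁵ ÷ 2x² = x³. Subtract (x³)·D = 2x⁵ + 3x⁴ + 6x³. Remainder: −8x⁴ − 2x³ − 11x² + 27x − 4.
Step 5: lead(−8x⁴ − 2x³ − 11x² + 27x − 4) ÷ lead(D) = −8x⁴ ÷ 2x² = −4x². Subtract (−4x²)·D = −8x⁴ − 12x³ − 24x². Remainder: 10x³ + 13x² + 27x − 4.
Step 6: lead(10x³ + 13x² + 27x − 4) ÷ lead(D) = 10x³ ÷ 2x² = 5x. Subtract (5x)·D = 10x³ + 15x² + 30x. Remainder: −2x² − 3x − 4.
Step 7: lead(−2x² − 3x − 4) ÷ lead(D) = −2x² ÷ 2x² = −1. Subtract (−1)·D = −2x² − 3x − 6. Remainder: 2.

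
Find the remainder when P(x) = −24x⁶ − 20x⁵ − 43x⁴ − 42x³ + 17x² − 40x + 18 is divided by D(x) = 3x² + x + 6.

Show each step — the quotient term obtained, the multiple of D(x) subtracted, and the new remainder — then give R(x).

R(x) = 6

Step 1: lead(−24x⁶ − 20x⁵ − 43x⁴ − 42x³ + 17x² − 40x + 18) ÷ lead(D) = −24x⁶ ÷ 3x² = −8x⁴. Subtract (−8x⁴)·D = −24x⁶ − 8x⁵ − 48x⁴. Remainder: −12x⁵ + 5x⁴ − 42x³ + 17x² − 40x + 18.
Step 2: lead(−12x⁵ + 5x⁴ − 42x³ + 17x² − 40x + 18) ÷ lead(D) = −12x⁵ ÷ 3x² = −4x³. Subtract (−4x³)·D = −12x⁵ − 4x⁴ − 24x³. Remainder: 9x⁴ − 18x³ + 17x² − 40x + 18.
Step 3: lead(9x⁴ − 18x³ + 17x² − 40x + 18) ÷ lead(D) = 9x⁴ ÷ 3x² = 3x². Subtract (3x²)·D = 9x⁴ + 3x³ + 18x². Remainder: −21x³ − x² − 40x + 18.
Step 4: lead(−21x³ − x² − 40x + 18) ÷ lead(D) = −21x³ ÷ 3x² = −7x. Subtract (−7x)·D = −21x³ − 7x² − 42x. Remainder: 6x² + 2x + 18.
Step 5: lead(6x² + 2x + 18) ÷ lead(D) = 6x² ÷ 3x² = 2. Subtract (2)·D = 6x² + 2x + 12. Remainder: 6.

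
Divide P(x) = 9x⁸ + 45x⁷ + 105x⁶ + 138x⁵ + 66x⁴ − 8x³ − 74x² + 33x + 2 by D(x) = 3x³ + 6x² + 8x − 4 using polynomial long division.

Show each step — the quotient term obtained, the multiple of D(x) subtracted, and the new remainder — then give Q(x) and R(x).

Q(x) = 3x⁵ + 9x⁴ + 9x³ + 8x² − 6x; R(x) = 6x² + 9x + 2

Step 1: lead(9x⁸ + 45x⁷ + 105x⁶ + 138x⁵ + 66x⁴ − 8x³ − 74x² + 33x + 2) ÷ lead(D) = 9x⁸ ÷ 3x³ = 3x⁵. Subtract (3x⁵)·D = 9x⁸ + 18x⁷ + 24x⁶ − 12x⁵. Remainder: 27x⁷ + 81x⁶ + 150x⁵ + 66x⁴ − 8x³ − 74x² + 33x + 2.
Step 2: lead(27x⁷ + 81x⁶ + 150x⁵ + 66x⁴ − 8x³ − 74x² + 33x + 2) ÷ lead(D) = 27x⁷ ÷ 3x³ = 9x⁴. Subtract (9x⁴)·D = 27x⁷ + 54x⁶ + 72x⁵ − 36x⁴. Remainder: 27x⁶ + 78x⁵ + 102x⁴ − 8x³ − 74x² + 33x + 2.
Step 3: lead(27x⁶ + 78x⁵ + 102x⁴ − 8x³ − 74x² + 33x + 2) ÷ lead(D) = 27x⁶ ÷ 3x³ = 9x³. Subtract (9x³)·D = 27x⁶ + 54x⁵ + 72x⁴ − 36x³. Remainder: 24x⁵ + 30x⁴ + 28x³ − 74x² + 33x + 2.
Step 4: lead(24x⁵ + 30x⁴ + 28x³ − 74x² + 33x + 2) ÷ lead(D) = 24x⁵ ÷ 3x³ = 8x². Subtract (8x²)·D = 24x⁵ + 48x⁴ + 64x³ − 32x². Remainder: −18x⁴ − 36x³ − 42x² + 33x + 2.
Step 5: lead(−18x⁴ − 36x³ − 42x² + 33x + 2) ÷ lead(D) = −18x⁴ ÷ 3x³ = −6x. Subtract (−6x)·D = −18x⁴ − 36x³ − 48x² + 24x. Remainder: 6x² + 9x + 2.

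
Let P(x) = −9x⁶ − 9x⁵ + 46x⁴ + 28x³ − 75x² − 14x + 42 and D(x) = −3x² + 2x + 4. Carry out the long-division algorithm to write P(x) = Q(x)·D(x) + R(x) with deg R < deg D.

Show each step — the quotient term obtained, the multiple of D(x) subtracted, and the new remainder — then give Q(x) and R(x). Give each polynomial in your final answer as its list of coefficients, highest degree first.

Q = [3, 5, -8, -8, 9]; R = [6]

Step 1: lead(−9x⁶ − 9x⁵ + 46x⁴ + 28x³ − 75x² − 14x + 42) ÷ lead(D) = −9x⁶ ÷ −3x² = 3x⁴. Subtract (3x⁴)·D = −9x⁶ + 6x⁵ + 12x⁴. Remainder: −15x⁵ + 34x⁴ + 28x³ − 75x² − 14x + 42.
Step 2: lead(−15x⁵ + 34x⁴ + 28x³ − 75x² − 14x + 42) ÷ lead(D) = −15x⁵ ÷ −3x² = 5x³. Subtract (5x³)·D = −15x⁵ + 10x⁴ + 20x³. Remainder: 24x⁴ + 8x³ − 75x² − 14x + 42.
Step 3: lead(24x⁴ + 8x³ − 75x² − 14x + 42) ÷ lead(D) = 24x⁴ ÷ −3x² = −8x². Subtract (−8x²)·D = 24x⁴ − 16x³ − 32x². Remainder: 24x³ − 43x² − 14x + 42.
Step 4: lead(24x³ − 43x² − 14x + 42) ÷ lead(D) = 24x³ ÷ −3x² = −8x. Subtract (−8x)·D = 24x³ − 16x² − 32x. Remainder: −27x² + 18x + 42.
Step 5: lead(−27x² + 18x + 42) ÷ lead(D) = −27x² ÷ −3x² = 9. Subtract (9)·D = −27x² + 18x + 36. Remainder: 6.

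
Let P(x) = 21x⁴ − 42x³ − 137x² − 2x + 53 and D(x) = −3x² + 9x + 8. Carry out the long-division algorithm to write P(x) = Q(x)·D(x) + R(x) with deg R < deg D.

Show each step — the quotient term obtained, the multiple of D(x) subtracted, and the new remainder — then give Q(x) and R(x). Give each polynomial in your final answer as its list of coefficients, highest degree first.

Q = [-7, -7, 6]; R = [5]

Step 1: lead(21x⁴ − 42x³ − 137x² − 2x + 53) ÷ lead(D) = 21x⁴ ÷ −3x² = −7x². Subtract (−7x²)·D = 21x⁴ − 63x³ − 56x². Remainder: 21x³ − 81x² − 2x + 53.
Step 2: lead(21x³ − 81x² − 2x + 53) ÷ lead(D) = 21x³ ÷ −3x² = −7x. Subtract (−7x)·D = 21x³ − 63x² − 56x. Remainder: −18x² + 54x + 53.
Step 3: lead(−18x² + 54x + 53) ÷ lead(D) = −18x² ÷ −3x² = 6. Subtract (6)·D = −18x² + 54x + 48. Remainder: 5.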